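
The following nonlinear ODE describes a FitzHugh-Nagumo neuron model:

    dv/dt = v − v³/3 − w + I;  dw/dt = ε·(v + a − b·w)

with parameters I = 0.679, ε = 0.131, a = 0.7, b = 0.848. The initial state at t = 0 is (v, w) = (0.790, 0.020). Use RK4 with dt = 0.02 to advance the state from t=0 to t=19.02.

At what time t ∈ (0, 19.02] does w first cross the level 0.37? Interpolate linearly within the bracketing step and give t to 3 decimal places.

t = 1.331

t=0.000: state=(0.790, 0.020)
step 1 (dt=0.02): k1=(1.285, 0.193), k2=(1.287, 0.194), k3=(1.287, 0.194), k4=(1.290, 0.196); state += dt/6·(k1+2k2+2k3+k4)
t=0.020: state=(0.816, 0.024)
t=0.040: state=(0.842, 0.028)
t=0.060: state=(0.868, 0.032)
continuing one RK4 step at a time; state shown every 50 steps (Δt=1):
t=1.000: state=(1.747, 0.274)
t=1.320: state=(1.822, 0.367)
next step: t=1.340: state=(1.824, 0.373) — w has crossed 0.37
linear interpolation between t=1.320 (0.36685) and t=1.340 (0.37264) → t≈1.331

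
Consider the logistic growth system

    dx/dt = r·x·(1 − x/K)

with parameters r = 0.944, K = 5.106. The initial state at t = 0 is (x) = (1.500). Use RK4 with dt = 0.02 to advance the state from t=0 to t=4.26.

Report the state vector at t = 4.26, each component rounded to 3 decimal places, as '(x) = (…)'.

(x) = (4.895)

t=0.000: state=(1.500)
step 1 (dt=0.02): k1=(1.000), k2=(1.004), k3=(1.004), k4=(1.008); state += dt/6·(k1+2k2+2k3+k4)
t=0.020: state=(1.520)
t=0.040: state=(1.540)
t=0.060: state=(1.561)
continuing one RK4 step at a time; state shown every 10 steps (Δt=0.2):
t=0.200: state=(1.707)
t=0.400: state=(1.928)
t=0.600: state=(2.160)
t=0.800: state=(2.398)
t=1.000: state=(2.638)
t=1.200: state=(2.878)
t=1.400: state=(3.111)
t=1.600: state=(3.335)
t=1.800: state=(3.547)
t=2.000: state=(3.744)
t=2.200: state=(3.924)
t=2.400: state=(4.087)
t=2.600: state=(4.232)
t=2.800: state=(4.360)
t=3.000: state=(4.473)
t=3.200: state=(4.570)
t=3.400: state=(4.654)
t=3.600: state=(4.726)
t=3.800: state=(4.787)
t=4.000: state=(4.839)
t=4.200: state=(4.883)
t=4.260: state=(4.895)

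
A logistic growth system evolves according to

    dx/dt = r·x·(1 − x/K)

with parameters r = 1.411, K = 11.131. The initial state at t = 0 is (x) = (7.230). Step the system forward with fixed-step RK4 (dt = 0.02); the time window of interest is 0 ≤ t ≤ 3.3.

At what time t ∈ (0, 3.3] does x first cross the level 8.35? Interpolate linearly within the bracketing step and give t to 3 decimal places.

t = 0.342

t=0.000: state=(7.230)
step 1 (dt=0.02): k1=(3.575), k2=(3.560), k3=(3.560), k4=(3.545); state += dt/6·(k1+2k2+2k3+k4)
t=0.020: state=(7.301)
t=0.040: state=(7.372)
t=0.060: state=(7.442)
continuing one RK4 step at a time; state shown every 10 steps (Δt=0.2):
t=0.200: state=(7.912)
t=0.340: state=(8.344)
next step: t=0.360: state=(8.403) — x has crossed 8.35
linear interpolation between t=0.340 (8.34435) and t=0.360 (8.40289) → t≈0.342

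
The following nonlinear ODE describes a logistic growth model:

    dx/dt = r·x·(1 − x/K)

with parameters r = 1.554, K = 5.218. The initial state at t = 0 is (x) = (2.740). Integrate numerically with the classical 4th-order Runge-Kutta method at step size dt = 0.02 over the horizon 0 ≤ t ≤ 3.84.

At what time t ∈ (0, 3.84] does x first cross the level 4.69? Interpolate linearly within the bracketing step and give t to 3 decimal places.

t=0.000: state=(2.740)
step 1 (dt=0.02): k1=(2.022), k2=(2.020), k3=(2.020), k4=(2.018); state += dt/6·(k1+2k2+2k3+k4)
t=0.020: state=(2.780)
t=0.040: state=(2.821)
t=0.060: state=(2.861)
continuing one RK4 step at a time; state shown every 10 steps (Δt=0.2):
t=0.200: state=(3.138)
t=0.400: state=(3.512)
t=0.600: state=(3.848)
t=0.800: state=(4.138)
t=1.000: state=(4.381)
t=1.200: state=(4.577)
t=1.340: state=(4.689)
next step: t=1.360: state=(4.704) — x has crossed 4.69
linear interpolation between t=1.340 (4.68942) and t=1.360 (4.70400) → t≈1.341

t = 1.341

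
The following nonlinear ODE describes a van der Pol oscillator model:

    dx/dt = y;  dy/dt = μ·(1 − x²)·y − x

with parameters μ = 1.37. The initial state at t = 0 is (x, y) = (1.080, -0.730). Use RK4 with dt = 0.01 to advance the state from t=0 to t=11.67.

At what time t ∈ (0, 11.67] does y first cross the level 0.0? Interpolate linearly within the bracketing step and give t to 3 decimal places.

t=0.000: state=(1.080, -0.730)
step 1 (dt=0.01): k1=(-0.730, -0.914), k2=(-0.735, -0.917), k3=(-0.735, -0.917), k4=(-0.739, -0.920); state += dt/6·(k1+2k2+2k3+k4)
t=0.010: state=(1.073, -0.739)
t=0.020: state=(1.065, -0.748)
t=0.030: state=(1.058, -0.758)
continuing one RK4 step at a time; state shown every 50 steps (Δt=0.5):
t=0.500: state=(0.576, -1.359)
t=1.000: state=(-0.402, -2.654)
t=1.500: state=(-1.699, -1.674)
t=1.900: state=(-1.977, -0.010)
next step: t=1.910: state=(-1.977, 0.009) — y has crossed 0.0
linear interpolation between t=1.900 (-0.01039) and t=1.910 (0.00940) → t≈1.905

t = 1.905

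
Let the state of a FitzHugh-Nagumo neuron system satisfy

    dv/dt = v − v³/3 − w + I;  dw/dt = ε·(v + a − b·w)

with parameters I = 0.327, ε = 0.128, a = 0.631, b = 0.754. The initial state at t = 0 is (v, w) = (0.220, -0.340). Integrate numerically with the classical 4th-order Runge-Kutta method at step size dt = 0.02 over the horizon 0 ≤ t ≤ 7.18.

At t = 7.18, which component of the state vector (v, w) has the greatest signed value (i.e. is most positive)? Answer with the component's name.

largest component: w

t=0.000: state=(0.220, -0.340)
step 1 (dt=0.02): k1=(0.883, 0.142), k2=(0.890, 0.143), k3=(0.890, 0.143), k4=(0.897, 0.144); state += dt/6·(k1+2k2+2k3+k4)
t=0.020: state=(0.238, -0.337)
t=0.040: state=(0.256, -0.334)
t=0.060: state=(0.274, -0.331)
continuing one RK4 step at a time; state shown every 25 steps (Δt=0.5):
t=0.500: state=(0.746, -0.255)
t=1.000: state=(1.326, -0.138)
t=1.500: state=(1.684, 0.003)
t=2.000: state=(1.788, 0.152)
t=2.500: state=(1.780, 0.296)
t=3.000: state=(1.734, 0.431)
t=3.500: state=(1.676, 0.557)
t=4.000: state=(1.612, 0.673)
t=4.500: state=(1.545, 0.779)
t=5.000: state=(1.475, 0.876)
t=5.500: state=(1.401, 0.964)
t=6.000: state=(1.322, 1.043)
t=6.500: state=(1.236, 1.114)
t=7.000: state=(1.141, 1.175)
t=7.180: state=(1.103, 1.195)
compare at T: v=1.103, w=1.195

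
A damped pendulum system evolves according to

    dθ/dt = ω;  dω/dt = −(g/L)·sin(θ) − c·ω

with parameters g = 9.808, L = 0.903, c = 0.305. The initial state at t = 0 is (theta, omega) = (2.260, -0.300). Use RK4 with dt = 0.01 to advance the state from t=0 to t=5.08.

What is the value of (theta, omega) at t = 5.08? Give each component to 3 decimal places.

(theta, omega) = (-0.157, -2.857)

t=0.000: state=(2.260, -0.300)
step 1 (dt=0.01): k1=(-0.300, -8.291), k2=(-0.341, -8.289), k3=(-0.341, -8.290), k4=(-0.383, -8.289); state += dt/6·(k1+2k2+2k3+k4)
t=0.010: state=(2.257, -0.383)
t=0.020: state=(2.252, -0.466)
t=0.030: state=(2.247, -0.549)
continuing one RK4 step at a time; state shown every 20 steps (Δt=0.2):
t=0.200: state=(2.031, -2.015)
t=0.400: state=(1.438, -3.933)
t=0.600: state=(0.486, -5.387)
t=0.800: state=(-0.585, -4.943)
t=1.000: state=(-1.382, -2.900)
t=1.200: state=(-1.733, -0.633)
t=1.400: state=(-1.646, 1.486)
t=1.600: state=(-1.146, 3.462)
t=1.800: state=(-0.312, 4.645)
t=2.000: state=(0.589, 4.059)
t=2.200: state=(1.221, 2.144)
t=2.400: state=(1.431, -0.041)
t=2.600: state=(1.214, -2.093)
t=2.800: state=(0.625, -3.650)
t=3.000: state=(-0.158, -3.910)
t=3.200: state=(-0.834, -2.649)
t=3.400: state=(-1.172, -0.686)
t=3.600: state=(-1.108, 1.297)
t=3.800: state=(-0.679, 2.881)
t=4.000: state=(-0.025, 3.436)
t=4.200: state=(0.600, 2.610)
t=4.400: state=(0.962, 0.935)
t=4.600: state=(0.965, -0.887)
t=4.800: state=(0.630, -2.369)
t=5.000: state=(0.077, -2.963)
t=5.080: state=(-0.157, -2.857)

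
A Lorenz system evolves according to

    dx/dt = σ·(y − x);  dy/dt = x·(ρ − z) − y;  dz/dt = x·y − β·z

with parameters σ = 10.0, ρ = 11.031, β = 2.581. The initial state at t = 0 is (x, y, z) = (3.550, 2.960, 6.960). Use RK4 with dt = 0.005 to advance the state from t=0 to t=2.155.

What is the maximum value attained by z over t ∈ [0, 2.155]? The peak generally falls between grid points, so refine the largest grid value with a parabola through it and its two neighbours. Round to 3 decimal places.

t=0.000: state=(3.550, 2.960, 6.960)
step 1 (dt=0.005): k1=(-5.900, 11.492, -7.456), k2=(-5.465, 11.469, -7.350), k3=(-5.477, 11.473, -7.347), k4=(-5.053, 11.453, -7.240); state += dt/6·(k1+2k2+2k3+k4)
t=0.005: state=(3.523, 3.017, 6.923)
t=0.010: state=(3.499, 3.075, 6.888)
t=0.015: state=(3.480, 3.132, 6.853)
continuing one RK4 step at a time; state shown every 20 steps (Δt=0.1):
t=0.100: state=(3.601, 4.127, 6.472)
t=0.200: state=(4.409, 5.440, 6.691)
t=0.300: state=(5.547, 6.722, 7.877)
t=0.400: state=(6.566, 7.318, 9.929)
t=0.500: state=(6.857, 6.638, 11.906)
t=0.600: state=(6.183, 5.154, 12.613)
t=0.700: state=(5.054, 3.944, 11.960)
t=0.800: state=(4.128, 3.428, 10.690)
t=0.900: state=(3.676, 3.466, 9.416)
t=1.000: state=(3.679, 3.878, 8.447)
t=1.100: state=(4.045, 4.562, 7.956)
t=1.200: state=(4.677, 5.399, 8.068)
t=1.300: state=(5.422, 6.145, 8.830)
t=1.400: state=(6.017, 6.431, 10.044)
t=1.500: state=(6.169, 6.042, 11.159)
t=1.600: state=(5.797, 5.225, 11.606)
t=1.700: state=(5.148, 4.483, 11.289)
t=1.800: state=(4.567, 4.102, 10.531)
t=1.900: state=(4.253, 4.096, 9.706)
t=2.000: state=(4.245, 4.378, 9.071)
t=2.100: state=(4.496, 4.849, 8.780)
t=2.155: state=(4.713, 5.145, 8.798)
largest grid value and its neighbours: z(0.590)=12.61303, z(0.595)=12.61508, z(0.600)=12.61346
parabola through these three points peaks at t≈0.595 with z≈12.61509

max z = 12.615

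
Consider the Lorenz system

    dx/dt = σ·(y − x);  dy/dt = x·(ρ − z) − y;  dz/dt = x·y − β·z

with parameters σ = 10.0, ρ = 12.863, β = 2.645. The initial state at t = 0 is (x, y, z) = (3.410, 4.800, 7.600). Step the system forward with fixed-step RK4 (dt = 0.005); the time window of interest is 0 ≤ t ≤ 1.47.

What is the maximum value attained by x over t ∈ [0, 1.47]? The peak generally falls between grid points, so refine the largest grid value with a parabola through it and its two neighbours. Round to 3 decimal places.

max x = 7.823

t=0.000: state=(3.410, 4.800, 7.600)
step 1 (dt=0.005): k1=(13.900, 13.147, -3.734), k2=(13.881, 13.329, -3.429), k3=(13.886, 13.326, -3.430), k4=(13.872, 13.505, -3.124); state += dt/6·(k1+2k2+2k3+k4)
t=0.005: state=(3.479, 4.867, 7.583)
t=0.010: state=(3.549, 4.935, 7.569)
t=0.015: state=(3.618, 5.005, 7.558)
continuing one RK4 step at a time; state shown every 10 steps (Δt=0.05):
t=0.050: state=(4.109, 5.539, 7.571)
t=0.100: state=(4.852, 6.395, 7.890)
t=0.150: state=(5.647, 7.271, 8.600)
t=0.200: state=(6.452, 8.016, 9.715)
t=0.250: state=(7.170, 8.434, 11.157)
t=0.300: state=(7.668, 8.352, 12.718)
t=0.350: state=(7.820, 7.726, 14.084)
t=0.400: state=(7.574, 6.705, 14.956)
t=0.450: state=(6.990, 5.571, 15.198)
t=0.500: state=(6.213, 4.585, 14.879)
t=0.550: state=(5.413, 3.882, 14.179)
t=0.600: state=(4.714, 3.474, 13.286)
t=0.650: state=(4.185, 3.314, 12.340)
t=0.700: state=(3.844, 3.344, 11.432)
t=0.750: state=(3.680, 3.519, 10.616)
t=0.800: state=(3.675, 3.813, 9.929)
t=0.850: state=(3.811, 4.212, 9.400)
t=0.900: state=(4.072, 4.708, 9.058)
t=0.950: state=(4.442, 5.284, 8.932)
t=1.000: state=(4.907, 5.913, 9.053)
t=1.050: state=(5.437, 6.540, 9.444)
t=1.100: state=(5.992, 7.086, 10.105)
t=1.150: state=(6.507, 7.449, 10.992)
t=1.200: state=(6.906, 7.532, 11.998)
t=1.250: state=(7.111, 7.290, 12.959)
t=1.300: state=(7.077, 6.763, 13.700)
t=1.350: state=(6.809, 6.071, 14.095)
t=1.400: state=(6.367, 5.366, 14.112)
t=1.450: state=(5.841, 4.771, 13.808)
t=1.470: state=(5.629, 4.580, 13.618)
largest grid value and its neighbours: x(0.340)=7.82160, x(0.345)=7.82300, x(0.350)=7.82032
parabola through these three points peaks at t≈0.344 with x≈7.82305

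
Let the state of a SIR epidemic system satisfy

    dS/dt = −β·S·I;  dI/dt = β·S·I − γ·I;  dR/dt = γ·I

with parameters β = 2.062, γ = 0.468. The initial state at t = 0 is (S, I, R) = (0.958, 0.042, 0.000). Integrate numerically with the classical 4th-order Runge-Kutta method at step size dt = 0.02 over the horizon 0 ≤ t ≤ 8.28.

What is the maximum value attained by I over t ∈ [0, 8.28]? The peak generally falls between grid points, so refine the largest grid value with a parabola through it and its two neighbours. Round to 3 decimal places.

max I = 0.446

t=0.000: state=(0.958, 0.042, 0.000)
step 1 (dt=0.02): k1=(-0.083, 0.063, 0.020), k2=(-0.084, 0.064, 0.020), k3=(-0.084, 0.064, 0.020), k4=(-0.085, 0.065, 0.020); state += dt/6·(k1+2k2+2k3+k4)
t=0.020: state=(0.956, 0.043, 0.000)
t=0.040: state=(0.955, 0.045, 0.001)
t=0.060: state=(0.953, 0.046, 0.001)
continuing one RK4 step at a time; state shown every 25 steps (Δt=0.5):
t=0.500: state=(0.899, 0.087, 0.015)
t=1.000: state=(0.792, 0.165, 0.043)
t=1.500: state=(0.633, 0.273, 0.094)
t=2.000: state=(0.451, 0.378, 0.171)
t=2.500: state=(0.295, 0.438, 0.267)
t=3.000: state=(0.187, 0.442, 0.371)
t=3.500: state=(0.120, 0.409, 0.471)
t=4.000: state=(0.081, 0.358, 0.561)
t=4.500: state=(0.057, 0.304, 0.639)
t=5.000: state=(0.043, 0.253, 0.704)
t=5.500: state=(0.034, 0.208, 0.758)
t=6.000: state=(0.028, 0.170, 0.802)
t=6.500: state=(0.024, 0.138, 0.838)
t=7.000: state=(0.021, 0.112, 0.867)
t=7.500: state=(0.019, 0.091, 0.891)
t=8.000: state=(0.017, 0.073, 0.910)
t=8.280: state=(0.017, 0.065, 0.919)
largest grid value and its neighbours: I(2.760)=0.44613, I(2.780)=0.44619, I(2.800)=0.44618
parabola through these three points peaks at t≈2.786 with I≈0.44619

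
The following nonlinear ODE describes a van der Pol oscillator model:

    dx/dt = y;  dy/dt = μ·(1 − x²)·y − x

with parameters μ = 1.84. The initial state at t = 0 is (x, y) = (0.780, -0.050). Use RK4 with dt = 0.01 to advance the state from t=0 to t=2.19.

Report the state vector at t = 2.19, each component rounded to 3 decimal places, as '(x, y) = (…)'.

(x, y) = (-1.867, 0.053)

t=0.000: state=(0.780, -0.050)
step 1 (dt=0.01): k1=(-0.050, -0.816), k2=(-0.054, -0.819), k3=(-0.054, -0.819), k4=(-0.058, -0.821); state += dt/6·(k1+2k2+2k3+k4)
t=0.010: state=(0.779, -0.058)
t=0.020: state=(0.779, -0.066)
t=0.030: state=(0.778, -0.075)
continuing one RK4 step at a time; state shown every 10 steps (Δt=0.1):
t=0.100: state=(0.771, -0.134)
t=0.200: state=(0.753, -0.224)
t=0.300: state=(0.726, -0.321)
t=0.400: state=(0.688, -0.426)
t=0.500: state=(0.640, -0.542)
t=0.600: state=(0.579, -0.674)
t=0.700: state=(0.505, -0.825)
t=0.800: state=(0.414, -1.003)
t=0.900: state=(0.303, -1.217)
t=1.000: state=(0.169, -1.473)
t=1.100: state=(0.007, -1.777)
t=1.200: state=(-0.188, -2.123)
t=1.300: state=(-0.418, -2.475)
t=1.400: state=(-0.681, -2.755)
t=1.500: state=(-0.963, -2.838)
t=1.600: state=(-1.238, -2.618)
t=1.700: state=(-1.476, -2.110)
t=1.800: state=(-1.656, -1.473)
t=1.900: state=(-1.773, -0.884)
t=2.000: state=(-1.837, -0.434)
t=2.100: state=(-1.864, -0.128)
t=2.190: state=(-1.867, 0.053)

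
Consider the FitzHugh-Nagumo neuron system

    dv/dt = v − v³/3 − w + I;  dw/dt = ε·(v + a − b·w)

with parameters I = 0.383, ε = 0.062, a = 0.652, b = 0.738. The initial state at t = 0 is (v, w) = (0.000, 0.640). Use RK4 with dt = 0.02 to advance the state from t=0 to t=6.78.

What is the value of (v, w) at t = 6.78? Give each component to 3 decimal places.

t=0.000: state=(0.000, 0.640)
step 1 (dt=0.02): k1=(-0.257, 0.011), k2=(-0.260, 0.011), k3=(-0.260, 0.011), k4=(-0.262, 0.011); state += dt/6·(k1+2k2+2k3+k4)
t=0.020: state=(-0.005, 0.640)
t=0.040: state=(-0.010, 0.640)
t=0.060: state=(-0.016, 0.641)
continuing one RK4 step at a time; state shown every 25 steps (Δt=0.5):
t=0.500: state=(-0.168, 0.643)
t=1.000: state=(-0.439, 0.640)
t=1.500: state=(-0.832, 0.626)
t=2.000: state=(-1.271, 0.599)
t=2.500: state=(-1.585, 0.562)
t=3.000: state=(-1.724, 0.518)
t=3.500: state=(-1.763, 0.472)
t=4.000: state=(-1.763, 0.428)
t=4.500: state=(-1.749, 0.384)
t=5.000: state=(-1.731, 0.342)
t=5.500: state=(-1.711, 0.302)
t=6.000: state=(-1.691, 0.263)
t=6.500: state=(-1.670, 0.225)
t=6.780: state=(-1.659, 0.205)

(v, w) = (-1.659, 0.205)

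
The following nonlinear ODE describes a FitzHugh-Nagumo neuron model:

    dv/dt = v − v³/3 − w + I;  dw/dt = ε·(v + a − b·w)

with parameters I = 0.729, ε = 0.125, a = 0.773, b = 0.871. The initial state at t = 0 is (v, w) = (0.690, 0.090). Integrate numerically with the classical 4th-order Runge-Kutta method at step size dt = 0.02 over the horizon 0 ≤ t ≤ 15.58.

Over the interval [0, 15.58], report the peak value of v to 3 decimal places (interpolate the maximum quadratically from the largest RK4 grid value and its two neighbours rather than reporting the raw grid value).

t=0.000: state=(0.690, 0.090)
step 1 (dt=0.02): k1=(1.219, 0.173), k2=(1.224, 0.174), k3=(1.224, 0.174), k4=(1.228, 0.176); state += dt/6·(k1+2k2+2k3+k4)
t=0.020: state=(0.714, 0.093)
t=0.040: state=(0.739, 0.097)
t=0.060: state=(0.764, 0.101)
continuing one RK4 step at a time; state shown every 50 steps (Δt=1):
t=1.000: state=(1.698, 0.323)
t=2.000: state=(1.820, 0.595)
t=3.000: state=(1.731, 0.836)
t=4.000: state=(1.622, 1.039)
t=5.000: state=(1.509, 1.209)
t=6.000: state=(1.389, 1.347)
t=7.000: state=(1.261, 1.457)
t=8.000: state=(1.116, 1.539)
t=9.000: state=(0.939, 1.594)
t=10.000: state=(0.693, 1.618)
t=11.000: state=(0.260, 1.602)
t=12.000: state=(-0.723, 1.508)
t=13.000: state=(-1.793, 1.283)
t=14.000: state=(-1.886, 1.019)
t=15.000: state=(-1.803, 0.787)
t=15.580: state=(-1.749, 0.669)
largest grid value and its neighbours: v(1.700)=1.82810, v(1.720)=1.82815, v(1.740)=1.82809
parabola through these three points peaks at t≈1.719 with v≈1.82815

max v = 1.828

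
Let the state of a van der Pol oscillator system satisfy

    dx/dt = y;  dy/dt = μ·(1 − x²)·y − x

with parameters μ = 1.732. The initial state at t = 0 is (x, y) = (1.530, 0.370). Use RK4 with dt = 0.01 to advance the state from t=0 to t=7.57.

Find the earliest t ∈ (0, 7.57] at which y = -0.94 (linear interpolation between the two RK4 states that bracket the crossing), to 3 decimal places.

t = 1.369

t=0.000: state=(1.530, 0.370)
step 1 (dt=0.01): k1=(0.370, -2.389), k2=(0.358, -2.367), k3=(0.358, -2.367), k4=(0.346, -2.344); state += dt/6·(k1+2k2+2k3+k4)
t=0.010: state=(1.534, 0.346)
t=0.020: state=(1.537, 0.323)
t=0.030: state=(1.540, 0.300)
continuing one RK4 step at a time; state shown every 25 steps (Δt=0.25):
t=0.250: state=(1.560, -0.089)
t=0.500: state=(1.503, -0.341)
t=0.750: state=(1.396, -0.501)
t=1.000: state=(1.253, -0.646)
t=1.250: state=(1.071, -0.826)
t=1.360: state=(0.974, -0.930)
next step: t=1.370: state=(0.965, -0.941) — y has crossed -0.94
linear interpolation between t=1.360 (-0.93046) and t=1.370 (-0.94113) → t≈1.369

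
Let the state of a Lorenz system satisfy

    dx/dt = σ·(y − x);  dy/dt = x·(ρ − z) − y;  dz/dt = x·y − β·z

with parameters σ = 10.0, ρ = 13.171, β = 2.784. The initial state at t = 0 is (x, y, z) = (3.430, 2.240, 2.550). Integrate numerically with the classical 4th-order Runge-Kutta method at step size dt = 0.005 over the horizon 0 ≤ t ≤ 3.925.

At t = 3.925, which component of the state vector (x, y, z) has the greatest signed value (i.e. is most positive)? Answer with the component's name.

t=0.000: state=(3.430, 2.240, 2.550)
step 1 (dt=0.005): k1=(-11.900, 34.190, 0.584), k2=(-10.748, 33.784, 0.804), k3=(-10.787, 33.813, 0.806), k4=(-9.670, 33.435, 1.023); state += dt/6·(k1+2k2+2k3+k4)
t=0.005: state=(3.376, 2.409, 2.554)
t=0.010: state=(3.333, 2.575, 2.560)
t=0.015: state=(3.300, 2.737, 2.569)
continuing one RK4 step at a time; state shown every 40 steps (Δt=0.2):
t=0.200: state=(6.163, 9.086, 5.565)
t=0.400: state=(9.962, 8.708, 17.881)
t=0.600: state=(3.885, 1.381, 14.687)
t=0.800: state=(1.752, 1.692, 8.893)
t=1.000: state=(2.698, 3.692, 5.965)
t=1.200: state=(5.984, 8.223, 7.535)
t=1.400: state=(8.881, 8.343, 15.895)
t=1.600: state=(4.884, 2.867, 14.569)
t=1.800: state=(3.014, 3.006, 9.795)
t=2.000: state=(4.246, 5.427, 7.883)
t=2.200: state=(7.205, 8.558, 11.173)
t=2.400: state=(7.268, 5.913, 15.444)
t=2.600: state=(4.452, 3.561, 12.600)
t=2.800: state=(4.117, 4.575, 9.662)
t=3.000: state=(5.866, 6.992, 10.053)
t=3.200: state=(7.299, 7.228, 13.671)
t=3.400: state=(5.741, 4.712, 13.751)
t=3.600: state=(4.560, 4.492, 11.197)
t=3.800: state=(5.301, 6.008, 10.320)
t=3.925: state=(6.243, 6.951, 11.306)
compare at T: x=6.243, y=6.951, z=11.306

largest component: z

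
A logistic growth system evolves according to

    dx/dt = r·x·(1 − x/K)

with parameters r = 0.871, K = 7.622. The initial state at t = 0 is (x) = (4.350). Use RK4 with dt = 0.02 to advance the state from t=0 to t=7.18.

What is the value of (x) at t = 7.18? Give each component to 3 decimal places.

(x) = (7.611)

t=0.000: state=(4.350)
step 1 (dt=0.02): k1=(1.626), k2=(1.624), k3=(1.624), k4=(1.622); state += dt/6·(k1+2k2+2k3+k4)
t=0.020: state=(4.382)
t=0.040: state=(4.415)
t=0.060: state=(4.447)
continuing one RK4 step at a time; state shown every 25 steps (Δt=0.5):
t=0.500: state=(5.127)
t=1.000: state=(5.797)
t=1.500: state=(6.332)
t=2.000: state=(6.735)
t=2.500: state=(7.023)
t=3.000: state=(7.224)
t=3.500: state=(7.359)
t=4.000: state=(7.450)
t=4.500: state=(7.510)
t=5.000: state=(7.549)
t=5.500: state=(7.575)
t=6.000: state=(7.591)
t=6.500: state=(7.602)
t=7.000: state=(7.609)
t=7.180: state=(7.611)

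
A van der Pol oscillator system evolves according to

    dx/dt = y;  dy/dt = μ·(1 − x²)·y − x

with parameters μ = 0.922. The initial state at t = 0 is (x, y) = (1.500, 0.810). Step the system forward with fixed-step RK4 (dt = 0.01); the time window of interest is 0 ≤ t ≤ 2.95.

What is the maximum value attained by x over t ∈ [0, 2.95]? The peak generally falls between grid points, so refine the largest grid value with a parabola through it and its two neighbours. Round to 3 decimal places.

t=0.000: state=(1.500, 0.810)
step 1 (dt=0.01): k1=(0.810, -2.434), k2=(0.798, -2.433), k3=(0.798, -2.432), k4=(0.786, -2.431); state += dt/6·(k1+2k2+2k3+k4)
t=0.010: state=(1.508, 0.786)
t=0.020: state=(1.516, 0.761)
t=0.030: state=(1.523, 0.737)
continuing one RK4 step at a time; state shown every 10 steps (Δt=0.1):
t=0.100: state=(1.569, 0.570)
t=0.200: state=(1.615, 0.346)
t=0.300: state=(1.639, 0.146)
t=0.400: state=(1.645, -0.027)
t=0.500: state=(1.634, -0.175)
t=0.600: state=(1.610, -0.301)
t=0.700: state=(1.575, -0.410)
t=0.800: state=(1.529, -0.506)
t=0.900: state=(1.474, -0.592)
t=1.000: state=(1.411, -0.674)
t=1.100: state=(1.339, -0.753)
t=1.200: state=(1.260, -0.832)
t=1.300: state=(1.173, -0.915)
t=1.400: state=(1.077, -1.004)
t=1.500: state=(0.972, -1.102)
t=1.600: state=(0.856, -1.211)
t=1.700: state=(0.729, -1.334)
t=1.800: state=(0.589, -1.473)
t=1.900: state=(0.434, -1.629)
t=2.000: state=(0.262, -1.803)
t=2.100: state=(0.073, -1.989)
t=2.200: state=(-0.135, -2.177)
t=2.300: state=(-0.362, -2.347)
t=2.400: state=(-0.603, -2.469)
t=2.500: state=(-0.853, -2.503)
t=2.600: state=(-1.100, -2.415)
t=2.700: state=(-1.331, -2.190)
t=2.800: state=(-1.534, -1.849)
t=2.900: state=(-1.699, -1.442)
t=2.950: state=(-1.766, -1.232)
largest grid value and its neighbours: x(0.370)=1.64483, x(0.380)=1.64497, x(0.390)=1.64494
parabola through these three points peaks at t≈0.383 with x≈1.64498

max x = 1.645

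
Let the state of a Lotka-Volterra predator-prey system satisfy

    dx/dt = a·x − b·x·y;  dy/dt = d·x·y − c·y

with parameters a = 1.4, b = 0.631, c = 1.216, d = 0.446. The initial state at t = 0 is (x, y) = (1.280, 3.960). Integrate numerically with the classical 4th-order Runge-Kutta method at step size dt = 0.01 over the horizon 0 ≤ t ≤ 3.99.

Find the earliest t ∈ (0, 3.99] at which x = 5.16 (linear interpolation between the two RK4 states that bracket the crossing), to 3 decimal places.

t = 3.333

t=0.000: state=(1.280, 3.960)
step 1 (dt=0.01): k1=(-1.406, -2.555), k2=(-1.388, -2.559), k3=(-1.389, -2.559), k4=(-1.371, -2.563); state += dt/6·(k1+2k2+2k3+k4)
t=0.010: state=(1.266, 3.934)
t=0.020: state=(1.253, 3.909)
t=0.030: state=(1.239, 3.883)
continuing one RK4 step at a time; state shown every 20 steps (Δt=0.2):
t=0.200: state=(1.061, 3.444)
t=0.400: state=(0.939, 2.951)
t=0.600: state=(0.881, 2.508)
t=0.800: state=(0.870, 2.126)
t=1.000: state=(0.899, 1.803)
t=1.200: state=(0.964, 1.536)
t=1.400: state=(1.066, 1.318)
t=1.600: state=(1.208, 1.144)
t=1.800: state=(1.396, 1.007)
t=2.000: state=(1.638, 0.903)
t=2.200: state=(1.943, 0.831)
t=2.400: state=(2.322, 0.787)
t=2.600: state=(2.785, 0.775)
t=2.800: state=(3.339, 0.798)
t=3.000: state=(3.979, 0.866)
t=3.200: state=(4.684, 1.000)
t=3.330: state=(5.150, 1.135)
next step: t=3.340: state=(5.185, 1.147) — x has crossed 5.16
linear interpolation between t=3.330 (5.14959) and t=3.340 (5.18472) → t≈3.333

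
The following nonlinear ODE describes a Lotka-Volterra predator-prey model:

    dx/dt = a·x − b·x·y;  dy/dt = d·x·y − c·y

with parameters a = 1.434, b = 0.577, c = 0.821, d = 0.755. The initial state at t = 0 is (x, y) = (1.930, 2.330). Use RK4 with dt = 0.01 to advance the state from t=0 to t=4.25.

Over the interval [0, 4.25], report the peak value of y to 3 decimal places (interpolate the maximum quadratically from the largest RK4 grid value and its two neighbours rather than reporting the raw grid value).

t=0.000: state=(1.930, 2.330)
step 1 (dt=0.01): k1=(0.173, 1.482), k2=(0.165, 1.488), k3=(0.165, 1.488), k4=(0.156, 1.495); state += dt/6·(k1+2k2+2k3+k4)
t=0.010: state=(1.932, 2.345)
t=0.020: state=(1.933, 2.360)
t=0.030: state=(1.934, 2.375)
continuing one RK4 step at a time; state shown every 20 steps (Δt=0.2):
t=0.200: state=(1.930, 2.648)
t=0.400: state=(1.857, 2.994)
t=0.600: state=(1.717, 3.330)
t=0.800: state=(1.531, 3.612)
t=1.000: state=(1.328, 3.804)
t=1.200: state=(1.134, 3.886)
t=1.400: state=(0.965, 3.863)
t=1.600: state=(0.828, 3.752)
t=1.800: state=(0.722, 3.577)
t=2.000: state=(0.644, 3.365)
t=2.200: state=(0.590, 3.133)
t=2.400: state=(0.555, 2.898)
t=2.600: state=(0.536, 2.670)
t=2.800: state=(0.532, 2.456)
t=3.000: state=(0.540, 2.259)
t=3.200: state=(0.560, 2.082)
t=3.400: state=(0.592, 1.927)
t=3.600: state=(0.636, 1.794)
t=3.800: state=(0.693, 1.683)
t=4.000: state=(0.765, 1.594)
t=4.200: state=(0.851, 1.528)
t=4.250: state=(0.875, 1.515)
largest grid value and its neighbours: y(1.240)=3.88979, y(1.250)=3.88997, y(1.260)=3.88989
parabola through these three points peaks at t≈1.252 with y≈3.88997

max y = 3.890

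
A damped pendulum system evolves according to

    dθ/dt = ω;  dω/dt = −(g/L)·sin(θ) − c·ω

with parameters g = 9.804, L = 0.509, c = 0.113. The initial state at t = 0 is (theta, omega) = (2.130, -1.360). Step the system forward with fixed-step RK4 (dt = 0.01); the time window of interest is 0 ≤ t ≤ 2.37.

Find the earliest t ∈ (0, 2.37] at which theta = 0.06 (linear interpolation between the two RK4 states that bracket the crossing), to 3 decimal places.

t=0.000: state=(2.130, -1.360)
step 1 (dt=0.01): k1=(-1.360, -16.174), k2=(-1.441, -16.234), k3=(-1.441, -16.238), k4=(-1.522, -16.301); state += dt/6·(k1+2k2+2k3+k4)
t=0.010: state=(2.116, -1.522)
t=0.020: state=(2.100, -1.686)
t=0.030: state=(2.082, -1.851)
continuing one RK4 step at a time; state shown every 10 steps (Δt=0.1):
t=0.100: state=(1.911, -3.055)
t=0.200: state=(1.514, -4.900)
t=0.300: state=(0.934, -6.629)
t=0.400: state=(0.214, -7.584)
t=0.420: state=(0.062, -7.620)
next step: t=0.430: state=(-0.015, -7.615) — theta has crossed 0.06
linear interpolation between t=0.420 (0.06159) and t=0.430 (-0.01460) → t≈0.420

t = 0.420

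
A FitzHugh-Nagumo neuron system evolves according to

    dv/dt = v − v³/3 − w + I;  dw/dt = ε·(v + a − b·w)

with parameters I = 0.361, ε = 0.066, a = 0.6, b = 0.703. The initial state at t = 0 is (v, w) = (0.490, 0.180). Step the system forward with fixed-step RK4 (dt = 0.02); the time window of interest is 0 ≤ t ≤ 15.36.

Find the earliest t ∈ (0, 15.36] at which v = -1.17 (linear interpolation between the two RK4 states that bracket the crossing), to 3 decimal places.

t=0.000: state=(0.490, 0.180)
step 1 (dt=0.02): k1=(0.632, 0.064), k2=(0.636, 0.064), k3=(0.636, 0.064), k4=(0.640, 0.064); state += dt/6·(k1+2k2+2k3+k4)
t=0.020: state=(0.503, 0.181)
t=0.040: state=(0.516, 0.183)
t=0.060: state=(0.529, 0.184)
continuing one RK4 step at a time; state shown every 25 steps (Δt=0.5):
t=0.500: state=(0.851, 0.217)
t=1.000: state=(1.237, 0.266)
t=1.500: state=(1.514, 0.325)
t=2.000: state=(1.641, 0.389)
t=2.500: state=(1.676, 0.454)
t=3.000: state=(1.668, 0.517)
t=3.500: state=(1.645, 0.579)
t=4.000: state=(1.614, 0.639)
t=4.500: state=(1.580, 0.696)
t=5.000: state=(1.545, 0.750)
t=5.500: state=(1.507, 0.802)
t=6.000: state=(1.469, 0.852)
t=6.500: state=(1.429, 0.899)
t=7.000: state=(1.387, 0.944)
t=7.500: state=(1.343, 0.987)
t=8.000: state=(1.297, 1.027)
t=8.500: state=(1.247, 1.064)
t=9.000: state=(1.194, 1.099)
t=9.500: state=(1.135, 1.132)
t=10.000: state=(1.070, 1.161)
t=10.500: state=(0.996, 1.188)
t=11.000: state=(0.908, 1.211)
t=11.500: state=(0.801, 1.231)
t=12.000: state=(0.663, 1.246)
t=12.500: state=(0.472, 1.256)
t=13.000: state=(0.186, 1.258)
t=13.500: state=(-0.273, 1.248)
t=14.000: state=(-0.963, 1.219)
t=14.120: state=(-1.144, 1.209)
next step: t=14.140: state=(-1.174, 1.207) — v has crossed -1.17
linear interpolation between t=14.120 (-1.14431) and t=14.140 (-1.17404) → t≈14.137

t = 14.137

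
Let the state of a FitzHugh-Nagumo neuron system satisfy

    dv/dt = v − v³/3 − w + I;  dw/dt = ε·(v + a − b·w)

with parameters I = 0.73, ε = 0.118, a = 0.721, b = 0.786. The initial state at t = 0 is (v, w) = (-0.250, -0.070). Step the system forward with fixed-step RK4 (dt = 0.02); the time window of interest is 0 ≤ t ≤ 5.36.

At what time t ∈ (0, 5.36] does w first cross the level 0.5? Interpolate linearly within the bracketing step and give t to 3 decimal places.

t = 2.941

t=0.000: state=(-0.250, -0.070)
step 1 (dt=0.02): k1=(0.555, 0.062), k2=(0.560, 0.063), k3=(0.560, 0.063), k4=(0.564, 0.063); state += dt/6·(k1+2k2+2k3+k4)
t=0.020: state=(-0.239, -0.069)
t=0.040: state=(-0.227, -0.067)
t=0.060: state=(-0.216, -0.066)
continuing one RK4 step at a time; state shown every 10 steps (Δt=0.2):
t=0.200: state=(-0.129, -0.056)
t=0.400: state=(0.015, -0.040)
t=0.600: state=(0.186, -0.020)
t=0.800: state=(0.389, 0.004)
t=1.000: state=(0.623, 0.033)
t=1.200: state=(0.881, 0.066)
t=1.400: state=(1.142, 0.106)
t=1.600: state=(1.379, 0.150)
t=1.800: state=(1.570, 0.199)
t=2.000: state=(1.704, 0.250)
t=2.200: state=(1.787, 0.304)
t=2.400: state=(1.833, 0.357)
t=2.600: state=(1.852, 0.411)
t=2.800: state=(1.856, 0.463)
t=2.940: state=(1.853, 0.500)
next step: t=2.960: state=(1.852, 0.505) — w has crossed 0.5
linear interpolation between t=2.940 (0.49968) and t=2.960 (0.50483) → t≈2.941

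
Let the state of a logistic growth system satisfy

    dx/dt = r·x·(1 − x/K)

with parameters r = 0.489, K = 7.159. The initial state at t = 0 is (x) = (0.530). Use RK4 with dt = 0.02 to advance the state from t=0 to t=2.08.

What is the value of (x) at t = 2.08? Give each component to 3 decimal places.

t=0.000: state=(0.530)
step 1 (dt=0.02): k1=(0.240), k2=(0.241), k3=(0.241), k4=(0.242); state += dt/6·(k1+2k2+2k3+k4)
t=0.020: state=(0.535)
t=0.040: state=(0.540)
t=0.060: state=(0.545)
continuing one RK4 step at a time; state shown every 5 steps (Δt=0.1):
t=0.100: state=(0.555)
t=0.200: state=(0.580)
t=0.300: state=(0.607)
t=0.400: state=(0.634)
t=0.500: state=(0.663)
t=0.600: state=(0.693)
t=0.700: state=(0.724)
t=0.800: state=(0.757)
t=0.900: state=(0.791)
t=1.000: state=(0.826)
t=1.100: state=(0.862)
t=1.200: state=(0.900)
t=1.300: state=(0.939)
t=1.400: state=(0.980)
t=1.500: state=(1.022)
t=1.600: state=(1.065)
t=1.700: state=(1.110)
t=1.800: state=(1.157)
t=1.900: state=(1.205)
t=2.000: state=(1.255)
t=2.080: state=(1.296)

(x) = (1.296)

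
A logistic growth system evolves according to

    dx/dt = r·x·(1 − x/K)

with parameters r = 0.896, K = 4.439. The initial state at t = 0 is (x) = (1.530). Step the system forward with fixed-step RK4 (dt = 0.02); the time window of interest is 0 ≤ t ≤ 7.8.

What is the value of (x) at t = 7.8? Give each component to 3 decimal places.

t=0.000: state=(1.530)
step 1 (dt=0.02): k1=(0.898), k2=(0.901), k3=(0.901), k4=(0.903); state += dt/6·(k1+2k2+2k3+k4)
t=0.020: state=(1.548)
t=0.040: state=(1.566)
t=0.060: state=(1.584)
continuing one RK4 step at a time; state shown every 25 steps (Δt=0.5):
t=0.500: state=(2.004)
t=1.000: state=(2.499)
t=1.500: state=(2.968)
t=2.000: state=(3.371)
t=2.500: state=(3.692)
t=3.000: state=(3.931)
t=3.500: state=(4.100)
t=4.000: state=(4.216)
t=4.500: state=(4.294)
t=5.000: state=(4.345)
t=5.500: state=(4.379)
t=6.000: state=(4.400)
t=6.500: state=(4.414)
t=7.000: state=(4.423)
t=7.500: state=(4.429)
t=7.800: state=(4.431)

(x) = (4.431)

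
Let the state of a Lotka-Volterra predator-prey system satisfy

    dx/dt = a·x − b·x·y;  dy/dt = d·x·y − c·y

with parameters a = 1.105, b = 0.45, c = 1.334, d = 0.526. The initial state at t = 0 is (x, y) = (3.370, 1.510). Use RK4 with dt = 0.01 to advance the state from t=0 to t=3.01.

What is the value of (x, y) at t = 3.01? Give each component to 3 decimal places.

(x, y) = (1.460, 2.544)

t=0.000: state=(3.370, 1.510)
step 1 (dt=0.01): k1=(1.434, 0.662), k2=(1.432, 0.669), k3=(1.432, 0.669), k4=(1.430, 0.677); state += dt/6·(k1+2k2+2k3+k4)
t=0.010: state=(3.384, 1.517)
t=0.020: state=(3.399, 1.524)
t=0.030: state=(3.413, 1.531)
continuing one RK4 step at a time; state shown every 10 steps (Δt=0.1):
t=0.100: state=(3.511, 1.584)
t=0.200: state=(3.644, 1.673)
t=0.300: state=(3.766, 1.779)
t=0.400: state=(3.872, 1.903)
t=0.500: state=(3.957, 2.047)
t=0.600: state=(4.016, 2.209)
t=0.700: state=(4.044, 2.390)
t=0.800: state=(4.039, 2.588)
t=0.900: state=(3.996, 2.798)
t=1.000: state=(3.916, 3.015)
t=1.100: state=(3.800, 3.233)
t=1.200: state=(3.652, 3.442)
t=1.300: state=(3.478, 3.634)
t=1.400: state=(3.286, 3.799)
t=1.500: state=(3.083, 3.931)
t=1.600: state=(2.879, 4.024)
t=1.700: state=(2.679, 4.076)
t=1.800: state=(2.490, 4.086)
t=1.900: state=(2.315, 4.057)
t=2.000: state=(2.157, 3.993)
t=2.100: state=(2.017, 3.899)
t=2.200: state=(1.895, 3.782)
t=2.300: state=(1.790, 3.646)
t=2.400: state=(1.702, 3.497)
t=2.500: state=(1.630, 3.341)
t=2.600: state=(1.572, 3.180)
t=2.700: state=(1.527, 3.019)
t=2.800: state=(1.494, 2.861)
t=2.900: state=(1.473, 2.706)
t=3.000: state=(1.461, 2.558)
t=3.010: state=(1.460, 2.544)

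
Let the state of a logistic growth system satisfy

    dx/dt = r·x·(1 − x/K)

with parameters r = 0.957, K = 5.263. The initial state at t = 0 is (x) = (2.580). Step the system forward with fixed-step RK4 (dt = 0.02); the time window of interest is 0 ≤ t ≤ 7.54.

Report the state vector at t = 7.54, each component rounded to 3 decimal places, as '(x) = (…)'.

(x) = (5.259)

t=0.000: state=(2.580)
step 1 (dt=0.02): k1=(1.259), k2=(1.259), k3=(1.259), k4=(1.259); state += dt/6·(k1+2k2+2k3+k4)
t=0.020: state=(2.605)
t=0.040: state=(2.630)
t=0.060: state=(2.656)
continuing one RK4 step at a time; state shown every 25 steps (Δt=0.5):
t=0.500: state=(3.200)
t=1.000: state=(3.761)
t=1.500: state=(4.219)
t=2.000: state=(4.563)
t=2.500: state=(4.806)
t=3.000: state=(4.970)
t=3.500: state=(5.078)
t=4.000: state=(5.147)
t=4.500: state=(5.190)
t=5.000: state=(5.218)
t=5.500: state=(5.235)
t=6.000: state=(5.245)
t=6.500: state=(5.252)
t=7.000: state=(5.256)
t=7.500: state=(5.259)
t=7.540: state=(5.259)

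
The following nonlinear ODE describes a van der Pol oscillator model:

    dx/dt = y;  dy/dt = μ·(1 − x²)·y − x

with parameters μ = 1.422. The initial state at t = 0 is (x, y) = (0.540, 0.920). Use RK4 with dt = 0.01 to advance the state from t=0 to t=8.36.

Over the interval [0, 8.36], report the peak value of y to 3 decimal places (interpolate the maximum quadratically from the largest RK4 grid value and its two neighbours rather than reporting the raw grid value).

max y = 3.133

t=0.000: state=(0.540, 0.920)
step 1 (dt=0.01): k1=(0.920, 0.387), k2=(0.922, 0.378), k3=(0.922, 0.377), k4=(0.924, 0.368); state += dt/6·(k1+2k2+2k3+k4)
t=0.010: state=(0.549, 0.924)
t=0.020: state=(0.558, 0.927)
t=0.030: state=(0.568, 0.931)
continuing one RK4 step at a time; state shown every 50 steps (Δt=0.5):
t=0.500: state=(0.997, 0.788)
t=1.000: state=(1.234, 0.133)
t=1.500: state=(1.152, -0.426)
t=2.000: state=(0.817, -0.939)
t=2.500: state=(0.138, -1.905)
t=3.000: state=(-1.136, -2.794)
t=3.500: state=(-1.935, -0.370)
t=4.000: state=(-1.876, 0.377)
t=4.500: state=(-1.639, 0.555)
t=5.000: state=(-1.317, 0.752)
t=5.500: state=(-0.851, 1.174)
t=6.000: state=(-0.027, 2.297)
t=6.500: state=(1.404, 2.687)
t=7.000: state=(2.012, 0.092)
t=7.500: state=(1.892, -0.414)
t=8.000: state=(1.647, -0.559)
t=8.360: state=(1.426, -0.682)
largest grid value and its neighbours: y(6.320)=3.13207, y(6.330)=3.13319, y(6.340)=3.13149
parabola through these three points peaks at t≈6.329 with y≈3.13320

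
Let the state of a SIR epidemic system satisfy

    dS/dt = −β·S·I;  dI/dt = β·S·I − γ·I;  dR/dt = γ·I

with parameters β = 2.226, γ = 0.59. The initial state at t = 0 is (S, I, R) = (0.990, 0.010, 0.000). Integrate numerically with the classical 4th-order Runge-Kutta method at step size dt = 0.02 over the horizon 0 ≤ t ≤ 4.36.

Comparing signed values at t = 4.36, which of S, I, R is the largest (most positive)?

largest component: R

t=0.000: state=(0.990, 0.010, 0.000)
step 1 (dt=0.02): k1=(-0.022, 0.016, 0.006), k2=(-0.022, 0.016, 0.006), k3=(-0.022, 0.016, 0.006), k4=(-0.023, 0.017, 0.006); state += dt/6·(k1+2k2+2k3+k4)
t=0.020: state=(0.990, 0.010, 0.000)
t=0.040: state=(0.989, 0.011, 0.000)
t=0.060: state=(0.989, 0.011, 0.000)
continuing one RK4 step at a time; state shown every 10 steps (Δt=0.2):
t=0.200: state=(0.985, 0.014, 0.001)
t=0.400: state=(0.978, 0.019, 0.003)
t=0.600: state=(0.968, 0.026, 0.006)
t=0.800: state=(0.955, 0.035, 0.010)
t=1.000: state=(0.938, 0.048, 0.014)
t=1.200: state=(0.914, 0.064, 0.021)
t=1.400: state=(0.885, 0.086, 0.030)
t=1.600: state=(0.847, 0.112, 0.041)
t=1.800: state=(0.800, 0.143, 0.056)
t=2.000: state=(0.745, 0.180, 0.075)
t=2.200: state=(0.681, 0.220, 0.099)
t=2.400: state=(0.612, 0.260, 0.127)
t=2.600: state=(0.541, 0.299, 0.160)
t=2.800: state=(0.470, 0.333, 0.198)
t=3.000: state=(0.402, 0.359, 0.239)
t=3.200: state=(0.342, 0.376, 0.282)
t=3.400: state=(0.288, 0.385, 0.327)
t=3.600: state=(0.243, 0.385, 0.373)
t=3.800: state=(0.205, 0.378, 0.418)
t=4.000: state=(0.174, 0.365, 0.461)
t=4.200: state=(0.148, 0.348, 0.504)
t=4.360: state=(0.131, 0.333, 0.536)
compare at T: S=0.131, I=0.333, R=0.536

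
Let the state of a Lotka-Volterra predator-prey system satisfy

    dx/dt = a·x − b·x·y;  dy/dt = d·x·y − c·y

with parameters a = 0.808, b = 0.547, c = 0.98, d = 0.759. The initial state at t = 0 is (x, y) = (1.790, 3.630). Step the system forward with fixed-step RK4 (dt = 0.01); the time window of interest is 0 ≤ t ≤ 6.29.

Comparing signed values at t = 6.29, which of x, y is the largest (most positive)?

t=0.000: state=(1.790, 3.630)
step 1 (dt=0.01): k1=(-2.108, 1.374), k2=(-2.102, 1.348), k3=(-2.102, 1.348), k4=(-2.096, 1.321); state += dt/6·(k1+2k2+2k3+k4)
t=0.010: state=(1.769, 3.643)
t=0.020: state=(1.748, 3.656)
t=0.030: state=(1.727, 3.669)
continuing one RK4 step at a time; state shown every 25 steps (Δt=0.25):
t=0.250: state=(1.313, 3.807)
t=0.500: state=(0.959, 3.689)
t=0.750: state=(0.723, 3.382)
t=1.000: state=(0.572, 2.990)
t=1.250: state=(0.478, 2.583)
t=1.500: state=(0.422, 2.201)
t=1.750: state=(0.392, 1.861)
t=2.000: state=(0.379, 1.566)
t=2.250: state=(0.381, 1.318)
t=2.500: state=(0.396, 1.110)
t=2.750: state=(0.421, 0.939)
t=3.000: state=(0.458, 0.798)
t=3.250: state=(0.506, 0.685)
t=3.500: state=(0.568, 0.593)
t=3.750: state=(0.644, 0.521)
t=4.000: state=(0.737, 0.465)
t=4.250: state=(0.849, 0.423)
t=4.500: state=(0.983, 0.393)
t=4.750: state=(1.142, 0.376)
t=5.000: state=(1.328, 0.372)
t=5.250: state=(1.543, 0.382)
t=5.500: state=(1.790, 0.410)
t=5.750: state=(2.064, 0.463)
t=6.000: state=(2.358, 0.551)
t=6.250: state=(2.652, 0.694)
t=6.290: state=(2.697, 0.724)
compare at T: x=2.697, y=0.724

largest component: x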